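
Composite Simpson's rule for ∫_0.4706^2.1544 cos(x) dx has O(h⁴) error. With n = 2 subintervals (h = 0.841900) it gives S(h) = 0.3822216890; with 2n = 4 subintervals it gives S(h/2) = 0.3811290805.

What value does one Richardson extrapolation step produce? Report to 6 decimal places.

0.381056

Order 4 gives 2^r = 16 and 2^r − 1 = 15.
Top: 16(0.3811290805) − (0.3822216890) = 5.7158435990
Extrapolated: 5.7158435990 / 15 = 0.3810562399
Gap between inputs: 1.093e-03; correction applied: −0.0000728406.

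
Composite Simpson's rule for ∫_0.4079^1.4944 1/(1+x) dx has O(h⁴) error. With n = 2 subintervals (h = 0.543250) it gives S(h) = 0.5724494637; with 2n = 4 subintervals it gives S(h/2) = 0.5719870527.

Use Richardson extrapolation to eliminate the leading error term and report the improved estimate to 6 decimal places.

Error is O(h^4); halving h shrinks it by 2^4 = 16.
16×0.5719870527 − 0.5724494637 = 8.5793433795
Denominator 16 − 1 = 15.
8.5793433795 ÷ 15 = 0.5719562253

0.571956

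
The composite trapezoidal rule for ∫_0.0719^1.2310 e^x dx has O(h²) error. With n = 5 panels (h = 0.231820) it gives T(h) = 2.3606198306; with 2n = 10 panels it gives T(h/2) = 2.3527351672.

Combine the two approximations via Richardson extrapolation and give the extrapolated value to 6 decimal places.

2.350107

Leading term ∝ h^2; use weight 4 = 2^2.
4·2.3527351672 = 9.4109406688; 9.4109406688 − 2.3606198306 = 7.0503208382
Denominator 4 − 1 = 3.
7.0503208382 ÷ 3 = 2.3501069461
Correction |R − A(h/2)| = 2.628e-03; gap |A(h/2) − A(h)| = 7.885e-03.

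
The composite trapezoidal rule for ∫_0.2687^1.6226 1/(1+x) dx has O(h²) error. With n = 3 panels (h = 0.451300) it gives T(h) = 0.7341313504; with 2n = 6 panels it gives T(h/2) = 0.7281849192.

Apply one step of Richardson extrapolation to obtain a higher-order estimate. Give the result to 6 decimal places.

Method order is 2; weight 2^2 = 4.
4 × 0.7281849192 − 0.7341313504 = 2.1786083264
Denominator 4 − 1 = 3.
Result: 0.7262027755

0.726203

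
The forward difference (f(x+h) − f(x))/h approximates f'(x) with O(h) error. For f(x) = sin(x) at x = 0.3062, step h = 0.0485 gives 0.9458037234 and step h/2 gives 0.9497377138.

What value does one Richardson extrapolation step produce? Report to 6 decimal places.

0.953672

Error is O(h^1); halving h shrinks it by 2^1 = 2.
2×0.9497377138 = 1.8994754276; 1.8994754276 − 0.9458037234 = 0.9536717042
Extrapolated: 0.9536717042 / 1 = 0.9536717042
Shift from A(h/2): +0.0039339904.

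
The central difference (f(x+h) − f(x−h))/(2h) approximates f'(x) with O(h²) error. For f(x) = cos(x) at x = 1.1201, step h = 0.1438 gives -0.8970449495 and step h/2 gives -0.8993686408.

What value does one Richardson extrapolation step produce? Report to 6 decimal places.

-0.900143

Leading term ∝ h^2; use weight 4 = 2^2.
Top: 4(-0.8993686408) − (-0.8970449495) = -2.7004296137
Divide by 2^2 − 1 = 3.
R = (-2.7004296137)/3 = -0.9001432046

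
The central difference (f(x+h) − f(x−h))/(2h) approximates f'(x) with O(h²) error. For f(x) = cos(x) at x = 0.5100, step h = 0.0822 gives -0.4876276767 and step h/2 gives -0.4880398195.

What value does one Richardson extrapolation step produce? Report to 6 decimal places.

Leading term ∝ h^2; use weight 4 = 2^2.
Top: 4(-0.4880398195) − (-0.4876276767) = -1.4645316013
Extrapolated: (-1.4645316013) / 3 = -0.4881772004

-0.488177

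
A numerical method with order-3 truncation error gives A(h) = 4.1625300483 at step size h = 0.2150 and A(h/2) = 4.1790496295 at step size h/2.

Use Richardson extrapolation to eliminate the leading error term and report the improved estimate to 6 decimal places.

Order 3 gives 2^r = 8 and 2^r − 1 = 7.
Numerator 8·A(h/2) − A(h) = 8·4.1790496295 − 4.1625300483 = 29.2698669877
Denominator 8 − 1 = 7.
Result: 4.1814095697

4.181410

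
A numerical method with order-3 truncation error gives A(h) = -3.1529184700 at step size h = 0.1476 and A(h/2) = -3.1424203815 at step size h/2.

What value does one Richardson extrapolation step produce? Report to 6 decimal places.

-3.140921

The method has order 3: 2^3 = 8.
Weighted: (-25.1393630520) − (-3.1529184700) = -21.9864445820
(8*(-3.1424203815) − (-3.1529184700))/(8 − 1) = -3.1409206546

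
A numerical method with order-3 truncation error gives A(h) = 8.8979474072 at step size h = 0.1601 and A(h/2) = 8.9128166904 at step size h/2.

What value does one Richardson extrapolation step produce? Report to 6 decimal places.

8.914941

The method has order 3: 2^3 = 8.
Weighted: 71.3025335232 − 8.8979474072 = 62.4045861160
Extrapolated: 62.4045861160 / 7 = 8.9149408737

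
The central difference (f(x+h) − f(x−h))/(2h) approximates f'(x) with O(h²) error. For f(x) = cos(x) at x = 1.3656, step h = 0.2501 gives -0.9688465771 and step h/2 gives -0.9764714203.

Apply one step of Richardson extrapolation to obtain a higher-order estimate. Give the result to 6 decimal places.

With r = 2 the leading error scales as h^2, so the weight is 2^2 = 4.
4*(-0.9764714203) = -3.9058856812; subtract (-0.9688465771) → -2.9370391041
Divide by 2^2 − 1 = 3.
Result: -0.9790130347

-0.979013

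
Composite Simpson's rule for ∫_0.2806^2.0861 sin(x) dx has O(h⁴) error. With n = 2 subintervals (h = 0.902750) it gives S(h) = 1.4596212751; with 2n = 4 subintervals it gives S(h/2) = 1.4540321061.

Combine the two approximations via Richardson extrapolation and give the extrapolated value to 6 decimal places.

The method has order 4: 2^4 = 16.
2^4·A(h/2) = 23.2645136976; minus A(h) gives 21.8048924225.
Denominator 16 − 1 = 15.
So the Richardson estimate is 1.4536594948.
Gap between inputs: 5.589e-03; correction applied: −0.0003726113.

1.453659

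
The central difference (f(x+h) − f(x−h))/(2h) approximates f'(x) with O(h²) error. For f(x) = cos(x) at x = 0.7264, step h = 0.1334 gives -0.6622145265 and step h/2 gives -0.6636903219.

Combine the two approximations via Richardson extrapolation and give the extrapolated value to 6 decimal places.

Order 2 gives 2^r = 4 and 2^r − 1 = 3.
Top: 4(-0.6636903219) − (-0.6622145265) = -1.9925467611
Divide by 2^2 − 1 = 3.
Result: -0.6641822537

-0.664182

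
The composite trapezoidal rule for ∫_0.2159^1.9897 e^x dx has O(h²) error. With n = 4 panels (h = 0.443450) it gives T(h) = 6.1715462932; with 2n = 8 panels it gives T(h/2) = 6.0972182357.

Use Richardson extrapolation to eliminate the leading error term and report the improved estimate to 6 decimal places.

With r = 2 the leading error scales as h^2, so the weight is 2^2 = 4.
Weighted: 24.3888729428 − 6.1715462932 = 18.2173266496
Extrapolated: 18.2173266496 / 3 = 6.0724422165
Shift from A(h/2): −0.0247760192.

6.072442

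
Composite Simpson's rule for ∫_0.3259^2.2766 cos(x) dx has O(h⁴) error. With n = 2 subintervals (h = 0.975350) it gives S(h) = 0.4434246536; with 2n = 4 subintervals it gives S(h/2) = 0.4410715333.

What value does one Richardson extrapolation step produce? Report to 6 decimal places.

0.440915

r = 4: numerator weight 16, denominator 15.
2^4 × A(h/2) = 7.0571445328; minus A(h) gives 6.6137198792.
6.6137198792 ÷ 15 = 0.4409146586
Gap between inputs: 2.353e-03; correction applied: −0.0001568747.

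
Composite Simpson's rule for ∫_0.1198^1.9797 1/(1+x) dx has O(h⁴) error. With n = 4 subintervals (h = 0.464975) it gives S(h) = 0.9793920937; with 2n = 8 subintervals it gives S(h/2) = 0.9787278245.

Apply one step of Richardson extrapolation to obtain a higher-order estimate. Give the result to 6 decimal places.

0.978684

Leading term ∝ h^4; use weight 16 = 2^4.
16·0.9787278245 − 0.9793920937 = 14.6802530983
Denominator 16 − 1 = 15.
14.6802530983 ÷ 15 = 0.9786835399
Correction |R − A(h/2)| = 4.428e-05; gap |A(h/2) − A(h)| = 6.643e-04.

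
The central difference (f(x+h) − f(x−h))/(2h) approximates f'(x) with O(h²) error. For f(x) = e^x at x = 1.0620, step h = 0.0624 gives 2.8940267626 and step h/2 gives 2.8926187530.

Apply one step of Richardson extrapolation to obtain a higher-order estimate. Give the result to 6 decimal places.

2.892149

Method order is 2; weight 2^2 = 4.
4·2.8926187530 = 11.5704750120; 11.5704750120 − 2.8940267626 = 8.6764482494
Denominator 4 − 1 = 3.
Result: 2.8921494165
Shift from A(h/2): −0.0004693365.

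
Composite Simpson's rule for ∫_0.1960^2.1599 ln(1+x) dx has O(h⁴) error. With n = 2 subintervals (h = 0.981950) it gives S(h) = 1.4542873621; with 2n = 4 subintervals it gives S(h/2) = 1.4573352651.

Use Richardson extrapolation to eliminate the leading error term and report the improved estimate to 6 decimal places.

1.457538

Method order is 4; weight 2^4 = 16.
16 × 1.4573352651 − 1.4542873621 = 21.8630768795
R = 21.8630768795/15 = 1.4575384586
Correction |R − A(h/2)| = 2.032e-04; gap |A(h/2) − A(h)| = 3.048e-03.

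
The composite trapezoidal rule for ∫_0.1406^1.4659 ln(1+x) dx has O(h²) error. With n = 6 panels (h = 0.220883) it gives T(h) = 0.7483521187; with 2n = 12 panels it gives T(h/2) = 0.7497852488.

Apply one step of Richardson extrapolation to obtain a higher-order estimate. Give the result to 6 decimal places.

With r = 2 the leading error scales as h^2, so the weight is 2^2 = 4.
Numerator 4 × A(h/2) − A(h) = 4 × 0.7497852488 − 0.7483521187 = 2.2507888765
R = 2.2507888765/3 = 0.7502629588

0.750263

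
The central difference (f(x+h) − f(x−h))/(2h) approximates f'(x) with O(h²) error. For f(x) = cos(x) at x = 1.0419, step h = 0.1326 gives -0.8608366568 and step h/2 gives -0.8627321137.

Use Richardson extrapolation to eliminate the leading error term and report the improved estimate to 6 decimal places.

-0.863364

Method order is 2; weight 2^2 = 4.
4 × (-0.8627321137) = -3.4509284548; (-3.4509284548) − (-0.8608366568) = -2.5900917980
(-2.5900917980) ÷ 3 = -0.8633639327
Shift from A(h/2): −0.0006318190.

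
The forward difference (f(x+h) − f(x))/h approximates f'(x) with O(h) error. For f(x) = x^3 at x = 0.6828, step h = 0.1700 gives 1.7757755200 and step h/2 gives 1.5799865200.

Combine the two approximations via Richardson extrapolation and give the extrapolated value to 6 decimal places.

r = 1, so 2^r = 2.
Weighted: 3.1599730400 − 1.7757755200 = 1.3841975200
Divide by 2^1 − 1 = 1.
Extrapolated: 1.3841975200 / 1 = 1.3841975200
Correction |R − A(h/2)| = 1.958e-01; gap |A(h/2) − A(h)| = 1.958e-01.

1.384198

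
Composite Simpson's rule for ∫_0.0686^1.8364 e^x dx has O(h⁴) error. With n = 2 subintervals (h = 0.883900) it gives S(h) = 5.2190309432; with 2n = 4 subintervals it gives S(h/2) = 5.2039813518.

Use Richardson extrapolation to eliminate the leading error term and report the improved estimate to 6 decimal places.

Order 4 gives 2^r = 16 and 2^r − 1 = 15.
Weighted: 83.2637016288 − 5.2190309432 = 78.0446706856
Extrapolated: 78.0446706856 / 15 = 5.2029780457

5.202978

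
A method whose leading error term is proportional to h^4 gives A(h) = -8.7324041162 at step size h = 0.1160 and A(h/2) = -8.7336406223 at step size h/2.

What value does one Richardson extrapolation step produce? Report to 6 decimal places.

-8.733723

r = 4, so 2^r = 16.
Weighted: (-139.7382499568) − (-8.7324041162) = -131.0058458406
Denominator 16 − 1 = 15.
(-131.0058458406) ÷ 15 = -8.7337230560
Shift from A(h/2): −0.0000824337.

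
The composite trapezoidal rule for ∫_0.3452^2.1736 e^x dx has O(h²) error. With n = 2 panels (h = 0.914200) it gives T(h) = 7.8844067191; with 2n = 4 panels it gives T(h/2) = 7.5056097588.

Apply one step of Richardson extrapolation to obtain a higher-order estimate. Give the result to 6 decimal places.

7.379344

With r = 2 the leading error scales as h^2, so the weight is 2^2 = 4.
Top: 4(7.5056097588) − (7.8844067191) = 22.1380323161
22.1380323161 ÷ 3 = 7.3793441054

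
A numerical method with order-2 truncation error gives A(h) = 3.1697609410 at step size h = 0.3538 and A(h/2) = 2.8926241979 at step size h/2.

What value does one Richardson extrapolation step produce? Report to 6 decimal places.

2.800245

The method has order 2: 2^2 = 4.
2^2 × A(h/2) = 11.5704967916; minus A(h) gives 8.4007358506.
Denominator 4 − 1 = 3.
Extrapolated: 8.4007358506 / 3 = 2.8002452835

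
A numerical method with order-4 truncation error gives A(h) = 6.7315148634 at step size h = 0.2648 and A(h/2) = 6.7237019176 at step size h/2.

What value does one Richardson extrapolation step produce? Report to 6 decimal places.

6.723181

Error is O(h^4); halving h shrinks it by 2^4 = 16.
16·6.7237019176 − 6.7315148634 = 100.8477158182
Denominator 16 − 1 = 15.
100.8477158182 ÷ 15 = 6.7231810545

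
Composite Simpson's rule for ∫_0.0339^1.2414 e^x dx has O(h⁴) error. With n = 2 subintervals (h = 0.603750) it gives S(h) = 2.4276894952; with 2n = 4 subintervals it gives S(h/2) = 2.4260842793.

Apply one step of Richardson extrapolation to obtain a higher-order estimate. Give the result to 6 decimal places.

r = 4: numerator weight 16, denominator 15.
Numerator 16 × A(h/2) − A(h) = 16 × 2.4260842793 − 2.4276894952 = 36.3896589736
Divide by 2^4 − 1 = 15.
(16 × 2.4260842793 − 2.4276894952)/(16 − 1) = 2.4259772649
Gap between inputs: 1.605e-03; correction applied: −0.0001070144.

2.425977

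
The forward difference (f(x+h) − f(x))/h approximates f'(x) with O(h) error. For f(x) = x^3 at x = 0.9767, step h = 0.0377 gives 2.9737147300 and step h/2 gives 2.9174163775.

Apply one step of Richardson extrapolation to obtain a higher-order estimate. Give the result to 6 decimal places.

The method has order 1: 2^1 = 2.
Weighted: 5.8348327550 − 2.9737147300 = 2.8611180250
Divide by 2^1 − 1 = 1.
Extrapolated: 2.8611180250 / 1 = 2.8611180250

2.861118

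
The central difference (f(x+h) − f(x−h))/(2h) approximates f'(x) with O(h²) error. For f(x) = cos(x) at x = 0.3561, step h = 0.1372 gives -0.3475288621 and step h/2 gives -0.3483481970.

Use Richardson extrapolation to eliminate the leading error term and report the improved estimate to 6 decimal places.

-0.348621

Error is O(h^2); halving h shrinks it by 2^2 = 4.
A(h/2) − A(h) = -0.3483481970 − (-0.3475288621) = -0.0008193349
Correction (A(h/2) − A(h))/(4 − 1) = (-0.0008193349)/3 = -0.0002731116
R = -0.3483481970 − 0.0002731116 = -0.3486213086
Gap between inputs: 8.193e-04; correction applied: −0.0002731116.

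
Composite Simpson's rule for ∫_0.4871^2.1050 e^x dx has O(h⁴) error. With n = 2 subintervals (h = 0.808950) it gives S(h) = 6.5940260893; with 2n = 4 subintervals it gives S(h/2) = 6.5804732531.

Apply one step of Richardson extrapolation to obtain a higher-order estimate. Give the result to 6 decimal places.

r = 4: numerator weight 16, denominator 15.
16 × 6.5804732531 = 105.2875720496; subtract 6.5940260893 → 98.6935459603
Denominator 16 − 1 = 15.
Extrapolated: 98.6935459603 / 15 = 6.5795697307

6.579570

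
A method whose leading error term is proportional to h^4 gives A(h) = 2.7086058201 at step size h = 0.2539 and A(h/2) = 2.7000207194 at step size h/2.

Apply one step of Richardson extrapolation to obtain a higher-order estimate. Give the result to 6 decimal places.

2.699448

Order 4 gives 2^r = 16 and 2^r − 1 = 15.
A(h/2) − A(h) = 2.7000207194 − 2.7086058201 = -0.0085851007
Correction (A(h/2) − A(h))/(16 − 1) = (-0.0085851007)/15 = -0.0005723400
R = 2.7000207194 − 0.0005723400 = 2.6994483794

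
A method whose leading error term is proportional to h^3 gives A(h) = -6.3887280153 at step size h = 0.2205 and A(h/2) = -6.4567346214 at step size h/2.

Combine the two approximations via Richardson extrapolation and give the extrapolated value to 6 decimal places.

-6.466450

Method order is 3; weight 2^3 = 8.
A(h/2) − A(h) = -6.4567346214 − (-6.3887280153) = -0.0680066061
Divide by 2^3 − 1 = 7: (-0.0680066061)/7 = -0.0097152294
R = -6.4567346214 − 0.0097152294 = -6.4664498508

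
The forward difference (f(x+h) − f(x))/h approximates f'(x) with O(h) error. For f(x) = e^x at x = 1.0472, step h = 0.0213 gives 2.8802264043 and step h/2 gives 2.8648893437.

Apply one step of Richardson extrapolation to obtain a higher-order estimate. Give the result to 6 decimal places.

r = 1: numerator weight 2, denominator 1.
2*2.8648893437 = 5.7297786874; subtract 2.8802264043 → 2.8495522831
Denominator 2 − 1 = 1.
(2*2.8648893437 − 2.8802264043)/(2 − 1) = 2.8495522831

2.849552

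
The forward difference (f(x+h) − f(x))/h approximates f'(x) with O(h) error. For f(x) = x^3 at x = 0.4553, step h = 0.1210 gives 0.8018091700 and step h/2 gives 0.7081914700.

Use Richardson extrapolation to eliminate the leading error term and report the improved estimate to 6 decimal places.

0.614574

The method has order 1: 2^1 = 2.
2*0.7081914700 − 0.8018091700 = 0.6145737700
Divide by 2^1 − 1 = 1.
Result: 0.6145737700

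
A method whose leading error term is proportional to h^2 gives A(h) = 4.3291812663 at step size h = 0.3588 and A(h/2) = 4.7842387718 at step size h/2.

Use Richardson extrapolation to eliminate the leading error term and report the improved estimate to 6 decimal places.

4.935925

Method order is 2; weight 2^2 = 4.
Top: 4(4.7842387718) − (4.3291812663) = 14.8077738209
(4 × 4.7842387718 − 4.3291812663)/(4 − 1) = 4.9359246070
Shift from A(h/2): +0.1516858352.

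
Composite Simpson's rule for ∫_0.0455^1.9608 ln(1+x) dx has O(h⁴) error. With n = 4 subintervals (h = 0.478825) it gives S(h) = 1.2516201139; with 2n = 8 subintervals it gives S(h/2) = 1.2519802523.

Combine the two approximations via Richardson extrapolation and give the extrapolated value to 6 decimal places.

With r = 4 the leading error scales as h^4, so the weight is 2^4 = 16.
Difference of the inputs: 1.2519802523 − 1.2516201139 = 0.0003601384
Correction (A(h/2) − A(h))/(16 − 1) = 0.0003601384/15 = 0.0000240092
R = A(h/2) + (A(h/2) − A(h))/15 = 1.2519802523 + 0.0000240092 = 1.2520042615
Shift from A(h/2): +0.0000240092.

1.252004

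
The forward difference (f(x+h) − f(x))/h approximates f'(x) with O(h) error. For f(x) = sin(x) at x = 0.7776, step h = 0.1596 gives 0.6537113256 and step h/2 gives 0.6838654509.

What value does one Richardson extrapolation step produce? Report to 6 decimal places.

Method order is 1; weight 2^1 = 2.
2 × 0.6838654509 = 1.3677309018; subtract 0.6537113256 → 0.7140195762
0.7140195762 ÷ 1 = 0.7140195762

0.714020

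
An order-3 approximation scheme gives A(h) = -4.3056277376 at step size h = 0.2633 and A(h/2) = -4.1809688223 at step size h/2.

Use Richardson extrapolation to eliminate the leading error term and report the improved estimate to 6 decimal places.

-4.163160

r = 3: numerator weight 8, denominator 7.
8·(-4.1809688223) − (-4.3056277376) = -29.1421228408
Denominator 8 − 1 = 7.
R = (-29.1421228408)/7 = -4.1631604058
Gap between inputs: 1.247e-01; correction applied: +0.0178084165.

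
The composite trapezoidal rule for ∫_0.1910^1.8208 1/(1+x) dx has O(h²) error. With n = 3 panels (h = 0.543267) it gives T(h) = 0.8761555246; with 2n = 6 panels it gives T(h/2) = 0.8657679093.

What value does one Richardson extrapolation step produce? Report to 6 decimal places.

0.862305

With r = 2 the leading error scales as h^2, so the weight is 2^2 = 4.
Top: 4(0.8657679093) − (0.8761555246) = 2.5869161126
Divide by 2^2 − 1 = 3.
Extrapolated: 2.5869161126 / 3 = 0.8623053709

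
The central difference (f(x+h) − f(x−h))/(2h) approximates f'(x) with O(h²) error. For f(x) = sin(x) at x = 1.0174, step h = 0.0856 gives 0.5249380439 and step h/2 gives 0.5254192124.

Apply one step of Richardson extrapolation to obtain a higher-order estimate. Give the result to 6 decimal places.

0.525580

Error is O(h^2); halving h shrinks it by 2^2 = 4.
A(h/2) − A(h) = 0.5254192124 − 0.5249380439 = 0.0004811685
Correction (A(h/2) − A(h))/(4 − 1) = 0.0004811685/3 = 0.0001603895
R = 0.5254192124 + 0.0001603895 = 0.5255796019
Shift from A(h/2): +0.0001603895.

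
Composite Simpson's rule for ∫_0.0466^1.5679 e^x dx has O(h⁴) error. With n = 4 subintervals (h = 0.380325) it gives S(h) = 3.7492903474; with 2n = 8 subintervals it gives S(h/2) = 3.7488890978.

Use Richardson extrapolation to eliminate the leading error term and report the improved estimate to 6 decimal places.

Leading term ∝ h^4; use weight 16 = 2^4.
Weighted: 59.9822255648 − 3.7492903474 = 56.2329352174
Divide by 2^4 − 1 = 15.
Extrapolated: 56.2329352174 / 15 = 3.7488623478
Correction |R − A(h/2)| = 2.675e-05; gap |A(h/2) − A(h)| = 4.012e-04.

3.748862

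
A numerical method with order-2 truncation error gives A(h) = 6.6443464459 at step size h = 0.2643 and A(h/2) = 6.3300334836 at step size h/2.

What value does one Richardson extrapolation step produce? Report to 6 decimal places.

6.225262

With r = 2 the leading error scales as h^2, so the weight is 2^2 = 4.
Numerator 4 × A(h/2) − A(h) = 4 × 6.3300334836 − 6.6443464459 = 18.6757874885
18.6757874885 ÷ 3 = 6.2252624962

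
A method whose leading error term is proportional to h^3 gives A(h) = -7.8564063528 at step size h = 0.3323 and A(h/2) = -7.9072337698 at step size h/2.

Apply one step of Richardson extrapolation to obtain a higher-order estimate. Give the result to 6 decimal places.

-7.914495

The method has order 3: 2^3 = 8.
2^3*A(h/2) = -63.2578701584; minus A(h) gives -55.4014638056.
(-55.4014638056) ÷ 7 = -7.9144948294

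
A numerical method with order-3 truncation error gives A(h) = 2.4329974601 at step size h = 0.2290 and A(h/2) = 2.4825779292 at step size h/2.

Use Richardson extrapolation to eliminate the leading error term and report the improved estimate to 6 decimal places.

2.489661

With r = 3 the leading error scales as h^3, so the weight is 2^3 = 8.
Weighted: 19.8606234336 − 2.4329974601 = 17.4276259735
Denominator 8 − 1 = 7.
(8*2.4825779292 − 2.4329974601)/(8 − 1) = 2.4896608534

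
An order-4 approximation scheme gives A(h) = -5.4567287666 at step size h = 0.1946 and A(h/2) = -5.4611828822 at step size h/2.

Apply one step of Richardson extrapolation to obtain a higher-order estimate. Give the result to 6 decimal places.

-5.461480

Error is O(h^4); halving h shrinks it by 2^4 = 16.
16×(-5.4611828822) = -87.3789261152; (-87.3789261152) − (-5.4567287666) = -81.9221973486
R = (-81.9221973486)/15 = -5.4614798232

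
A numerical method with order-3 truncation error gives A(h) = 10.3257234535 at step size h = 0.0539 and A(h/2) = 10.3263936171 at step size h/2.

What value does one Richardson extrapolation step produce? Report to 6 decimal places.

10.326489

r = 3, so 2^r = 8.
Top: 8(10.3263936171) − (10.3257234535) = 72.2854254833
Denominator 8 − 1 = 7.
Result: 10.3264893548
Gap between inputs: 6.702e-04; correction applied: +0.0000957377.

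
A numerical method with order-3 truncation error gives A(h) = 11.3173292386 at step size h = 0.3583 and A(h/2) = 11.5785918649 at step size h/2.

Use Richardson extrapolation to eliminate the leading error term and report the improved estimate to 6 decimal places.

11.615915

Error is O(h^3); halving h shrinks it by 2^3 = 8.
8*11.5785918649 = 92.6287349192; 92.6287349192 − 11.3173292386 = 81.3114056806
R = 81.3114056806/7 = 11.6159150972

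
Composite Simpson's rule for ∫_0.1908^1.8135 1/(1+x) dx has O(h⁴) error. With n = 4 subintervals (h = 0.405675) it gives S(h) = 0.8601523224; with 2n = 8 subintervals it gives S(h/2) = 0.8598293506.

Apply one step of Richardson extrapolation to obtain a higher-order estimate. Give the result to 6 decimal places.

0.859808

Method order is 4; weight 2^4 = 16.
Top: 16(0.8598293506) − (0.8601523224) = 12.8971172872
R = 12.8971172872/15 = 0.8598078191
Gap between inputs: 3.230e-04; correction applied: −0.0000215315.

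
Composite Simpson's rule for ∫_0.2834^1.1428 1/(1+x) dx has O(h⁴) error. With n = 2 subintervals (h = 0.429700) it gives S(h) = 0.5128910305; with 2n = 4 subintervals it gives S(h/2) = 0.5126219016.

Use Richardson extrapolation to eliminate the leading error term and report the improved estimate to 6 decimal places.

0.512604

With r = 4 the leading error scales as h^4, so the weight is 2^4 = 16.
Top: 16(0.5126219016) − (0.5128910305) = 7.6890593951
R = 7.6890593951/15 = 0.5126039597
Correction |R − A(h/2)| = 1.794e-05; gap |A(h/2) − A(h)| = 2.691e-04.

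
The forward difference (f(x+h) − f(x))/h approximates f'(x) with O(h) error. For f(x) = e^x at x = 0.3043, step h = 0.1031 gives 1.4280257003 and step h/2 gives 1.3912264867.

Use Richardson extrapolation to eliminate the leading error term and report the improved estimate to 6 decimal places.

1.354427

Method order is 1; weight 2^1 = 2.
2^1·A(h/2) = 2.7824529734; minus A(h) gives 1.3544272731.
(2·1.3912264867 − 1.4280257003)/(2 − 1) = 1.3544272731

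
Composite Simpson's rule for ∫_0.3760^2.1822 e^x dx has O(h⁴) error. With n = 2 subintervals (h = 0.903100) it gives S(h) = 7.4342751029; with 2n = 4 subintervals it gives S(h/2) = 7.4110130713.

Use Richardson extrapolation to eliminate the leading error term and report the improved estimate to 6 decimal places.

7.409462

Leading term ∝ h^4; use weight 16 = 2^4.
16*7.4110130713 = 118.5762091408; subtract 7.4342751029 → 111.1419340379
Divide by 2^4 − 1 = 15.
Result: 7.4094622692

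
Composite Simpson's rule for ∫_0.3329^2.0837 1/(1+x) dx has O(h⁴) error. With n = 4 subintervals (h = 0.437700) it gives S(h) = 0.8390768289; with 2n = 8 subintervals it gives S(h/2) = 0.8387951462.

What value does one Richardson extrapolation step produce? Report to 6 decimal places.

0.838776

The method has order 4: 2^4 = 16.
Numerator 16·A(h/2) − A(h) = 16·0.8387951462 − 0.8390768289 = 12.5816455103
Divide by 2^4 − 1 = 15.
Extrapolated: 12.5816455103 / 15 = 0.8387763674
Shift from A(h/2): −0.0000187788.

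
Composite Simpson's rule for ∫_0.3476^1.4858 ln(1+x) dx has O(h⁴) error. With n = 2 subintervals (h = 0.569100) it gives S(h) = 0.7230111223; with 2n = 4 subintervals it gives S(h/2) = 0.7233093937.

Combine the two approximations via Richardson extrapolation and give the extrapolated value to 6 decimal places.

Leading term ∝ h^4; use weight 16 = 2^4.
Numerator 16 × A(h/2) − A(h) = 16 × 0.7233093937 − 0.7230111223 = 10.8499391769
Extrapolated: 10.8499391769 / 15 = 0.7233292785

0.723329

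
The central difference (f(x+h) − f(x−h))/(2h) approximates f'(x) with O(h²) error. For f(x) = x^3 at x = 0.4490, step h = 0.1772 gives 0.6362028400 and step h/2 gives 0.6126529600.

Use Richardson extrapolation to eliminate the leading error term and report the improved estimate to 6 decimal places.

0.604803

Leading term ∝ h^2; use weight 4 = 2^2.
Numerator 4×A(h/2) − A(h) = 4×0.6126529600 − 0.6362028400 = 1.8144090000
Extrapolated: 1.8144090000 / 3 = 0.6048030000
Gap between inputs: 2.355e-02; correction applied: −0.0078499600.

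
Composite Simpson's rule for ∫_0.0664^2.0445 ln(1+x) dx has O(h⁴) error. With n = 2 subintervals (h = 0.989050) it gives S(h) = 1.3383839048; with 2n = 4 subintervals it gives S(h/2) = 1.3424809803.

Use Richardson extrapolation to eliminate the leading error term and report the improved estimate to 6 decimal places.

1.342754

Order 4 gives 2^r = 16 and 2^r − 1 = 15.
2^4 × A(h/2) = 21.4796956848; minus A(h) gives 20.1413117800.
R = 20.1413117800/15 = 1.3427541187
Gap between inputs: 4.097e-03; correction applied: +0.0002731384.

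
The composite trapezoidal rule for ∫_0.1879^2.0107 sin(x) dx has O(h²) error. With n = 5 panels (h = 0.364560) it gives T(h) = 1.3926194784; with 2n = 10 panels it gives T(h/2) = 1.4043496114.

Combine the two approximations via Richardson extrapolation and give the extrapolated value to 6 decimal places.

1.408260

Order 2 gives 2^r = 4 and 2^r − 1 = 3.
Weighted: 5.6173984456 − 1.3926194784 = 4.2247789672
Extrapolated: 4.2247789672 / 3 = 1.4082596557
Shift from A(h/2): +0.0039100443.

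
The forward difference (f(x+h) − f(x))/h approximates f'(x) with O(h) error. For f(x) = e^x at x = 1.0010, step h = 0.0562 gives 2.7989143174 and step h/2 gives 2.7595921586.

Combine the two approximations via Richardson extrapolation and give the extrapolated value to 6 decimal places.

Leading term ∝ h^1; use weight 2 = 2^1.
2·2.7595921586 − 2.7989143174 = 2.7202699998
Divide by 2^1 − 1 = 1.
So the Richardson estimate is 2.7202699998.
Correction |R − A(h/2)| = 3.932e-02; gap |A(h/2) − A(h)| = 3.932e-02.

2.720270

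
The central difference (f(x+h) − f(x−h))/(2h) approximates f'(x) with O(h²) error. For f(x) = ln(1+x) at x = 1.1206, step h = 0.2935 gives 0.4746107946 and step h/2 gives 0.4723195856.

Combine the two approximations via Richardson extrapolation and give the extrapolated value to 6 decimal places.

Method order is 2; weight 2^2 = 4.
2^2·A(h/2) = 1.8892783424; minus A(h) gives 1.4146675478.
Divide by 2^2 − 1 = 3.
(4·0.4723195856 − 0.4746107946)/(4 − 1) = 0.4715558493

0.471556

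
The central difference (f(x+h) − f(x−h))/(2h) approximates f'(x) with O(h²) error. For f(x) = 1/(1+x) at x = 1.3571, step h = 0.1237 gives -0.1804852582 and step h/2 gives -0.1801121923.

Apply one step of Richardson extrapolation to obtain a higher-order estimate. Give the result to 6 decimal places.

-0.179988

The method has order 2: 2^2 = 4.
4 × (-0.1801121923) = -0.7204487692; (-0.7204487692) − (-0.1804852582) = -0.5399635110
Extrapolated: (-0.5399635110) / 3 = -0.1799878370
Gap between inputs: 3.731e-04; correction applied: +0.0001243553.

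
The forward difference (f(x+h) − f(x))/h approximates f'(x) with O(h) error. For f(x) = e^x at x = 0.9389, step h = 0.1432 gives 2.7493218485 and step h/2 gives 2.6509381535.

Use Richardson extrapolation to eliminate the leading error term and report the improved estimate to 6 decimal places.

2.552554

Error is O(h^1); halving h shrinks it by 2^1 = 2.
2^1×A(h/2) = 5.3018763070; minus A(h) gives 2.5525544585.
Extrapolated: 2.5525544585 / 1 = 2.5525544585
Shift from A(h/2): −0.0983836950.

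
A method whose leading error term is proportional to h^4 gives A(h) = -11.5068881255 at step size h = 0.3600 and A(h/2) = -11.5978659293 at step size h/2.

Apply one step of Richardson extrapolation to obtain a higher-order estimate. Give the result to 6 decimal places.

r = 4: numerator weight 16, denominator 15.
2^4*A(h/2) = -185.5658548688; minus A(h) gives -174.0589667433.
(-174.0589667433) ÷ 15 = -11.6039311162

-11.603931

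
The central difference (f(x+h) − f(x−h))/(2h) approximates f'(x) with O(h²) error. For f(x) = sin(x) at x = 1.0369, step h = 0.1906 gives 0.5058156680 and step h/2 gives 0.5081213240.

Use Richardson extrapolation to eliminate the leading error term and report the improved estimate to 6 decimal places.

The method has order 2: 2^2 = 4.
Numerator 4·A(h/2) − A(h) = 4·0.5081213240 − 0.5058156680 = 1.5266696280
Divide by 2^2 − 1 = 3.
Extrapolated: 1.5266696280 / 3 = 0.5088898760
Gap between inputs: 2.306e-03; correction applied: +0.0007685520.

0.508890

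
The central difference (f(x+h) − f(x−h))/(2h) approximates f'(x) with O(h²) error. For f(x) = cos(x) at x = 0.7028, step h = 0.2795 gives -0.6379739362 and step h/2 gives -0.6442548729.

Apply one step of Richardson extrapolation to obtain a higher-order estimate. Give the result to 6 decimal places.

-0.646349

Method order is 2; weight 2^2 = 4.
Difference of the inputs: -0.6442548729 − (-0.6379739362) = -0.0062809367
Divide by 2^2 − 1 = 3: (-0.0062809367)/3 = -0.0020936456
R = A(h/2) + (A(h/2) − A(h))/3 = -0.6442548729 − 0.0020936456 = -0.6463485185
Correction |R − A(h/2)| = 2.094e-03; gap |A(h/2) − A(h)| = 6.281e-03.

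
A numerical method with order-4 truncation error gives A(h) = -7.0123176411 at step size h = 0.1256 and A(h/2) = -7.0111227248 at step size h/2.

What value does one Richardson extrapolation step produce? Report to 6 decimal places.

The method has order 4: 2^4 = 16.
Difference of the inputs: -7.0111227248 − (-7.0123176411) = 0.0011949163
Correction (A(h/2) − A(h))/(16 − 1) = 0.0011949163/15 = 0.0000796611
R = A(h/2) + (A(h/2) − A(h))/15 = -7.0111227248 + 0.0000796611 = -7.0110430637
Correction |R − A(h/2)| = 7.966e-05; gap |A(h/2) − A(h)| = 1.195e-03.

-7.011043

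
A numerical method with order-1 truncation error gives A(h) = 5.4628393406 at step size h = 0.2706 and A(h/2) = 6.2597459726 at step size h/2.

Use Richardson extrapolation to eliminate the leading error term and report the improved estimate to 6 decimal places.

7.056653

The method has order 1: 2^1 = 2.
2*6.2597459726 = 12.5194919452; 12.5194919452 − 5.4628393406 = 7.0566526046
(2*6.2597459726 − 5.4628393406)/(2 − 1) = 7.0566526046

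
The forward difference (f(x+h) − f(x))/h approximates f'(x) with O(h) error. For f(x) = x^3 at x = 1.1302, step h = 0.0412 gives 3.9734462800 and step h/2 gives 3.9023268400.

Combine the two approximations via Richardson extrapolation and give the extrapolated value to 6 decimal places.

3.831207

Order 1 gives 2^r = 2 and 2^r − 1 = 1.
2*3.9023268400 = 7.8046536800; 7.8046536800 − 3.9734462800 = 3.8312074000
Divide by 2^1 − 1 = 1.
Result: 3.8312074000
Correction |R − A(h/2)| = 7.112e-02; gap |A(h/2) − A(h)| = 7.112e-02.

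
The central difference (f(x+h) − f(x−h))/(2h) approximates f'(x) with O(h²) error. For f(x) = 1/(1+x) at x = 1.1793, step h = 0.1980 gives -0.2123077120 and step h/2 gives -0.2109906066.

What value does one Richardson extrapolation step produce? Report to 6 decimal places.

Order 2 gives 2^r = 4 and 2^r − 1 = 3.
4·(-0.2109906066) − (-0.2123077120) = -0.6316547144
(-0.6316547144) ÷ 3 = -0.2105515715

-0.210552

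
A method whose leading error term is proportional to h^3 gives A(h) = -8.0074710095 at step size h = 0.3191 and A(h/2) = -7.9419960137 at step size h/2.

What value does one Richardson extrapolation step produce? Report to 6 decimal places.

The method has order 3: 2^3 = 8.
8×(-7.9419960137) − (-8.0074710095) = -55.5284971001
(8×(-7.9419960137) − (-8.0074710095))/(8 − 1) = -7.9326424429
Gap between inputs: 6.547e-02; correction applied: +0.0093535708.

-7.932642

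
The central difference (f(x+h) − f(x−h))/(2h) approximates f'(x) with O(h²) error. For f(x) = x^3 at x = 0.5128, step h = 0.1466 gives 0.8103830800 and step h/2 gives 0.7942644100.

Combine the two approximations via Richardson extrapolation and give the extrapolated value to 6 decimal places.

0.788892

The method has order 2: 2^2 = 4.
Top: 4(0.7942644100) − (0.8103830800) = 2.3666745600
Extrapolated: 2.3666745600 / 3 = 0.7888915200
Correction |R − A(h/2)| = 5.373e-03; gap |A(h/2) − A(h)| = 1.612e-02.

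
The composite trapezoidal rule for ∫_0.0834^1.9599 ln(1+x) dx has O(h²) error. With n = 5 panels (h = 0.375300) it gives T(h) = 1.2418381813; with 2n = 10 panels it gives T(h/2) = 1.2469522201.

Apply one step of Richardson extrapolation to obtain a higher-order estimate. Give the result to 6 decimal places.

1.248657

r = 2, so 2^r = 4.
A(h/2) − A(h) = 1.2469522201 − 1.2418381813 = 0.0051140388
Divide by 2^2 − 1 = 3: 0.0051140388/3 = 0.0017046796
R = A(h/2) + (A(h/2) − A(h))/3 = 1.2469522201 + 0.0017046796 = 1.2486568997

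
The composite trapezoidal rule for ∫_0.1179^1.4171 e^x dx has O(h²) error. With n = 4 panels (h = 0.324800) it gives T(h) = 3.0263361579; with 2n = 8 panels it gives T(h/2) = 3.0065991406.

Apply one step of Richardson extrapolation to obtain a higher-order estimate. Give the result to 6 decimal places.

3.000020

Error is O(h^2); halving h shrinks it by 2^2 = 4.
2^2*A(h/2) = 12.0263965624; minus A(h) gives 9.0000604045.
Extrapolated: 9.0000604045 / 3 = 3.0000201348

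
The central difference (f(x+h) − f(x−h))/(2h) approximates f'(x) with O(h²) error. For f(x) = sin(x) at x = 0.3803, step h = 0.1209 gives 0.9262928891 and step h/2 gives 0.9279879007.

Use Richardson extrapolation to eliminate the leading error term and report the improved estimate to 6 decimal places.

0.928553

The method has order 2: 2^2 = 4.
4 × 0.9279879007 = 3.7119516028; 3.7119516028 − 0.9262928891 = 2.7856587137
(4 × 0.9279879007 − 0.9262928891)/(4 − 1) = 0.9285529046
Correction |R − A(h/2)| = 5.650e-04; gap |A(h/2) − A(h)| = 1.695e-03.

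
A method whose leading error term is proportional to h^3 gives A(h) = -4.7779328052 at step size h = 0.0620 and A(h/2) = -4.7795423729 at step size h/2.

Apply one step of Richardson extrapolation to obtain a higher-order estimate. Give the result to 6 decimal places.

Error is O(h^3); halving h shrinks it by 2^3 = 8.
Top: 8(-4.7795423729) − (-4.7779328052) = -33.4584061780
Denominator 8 − 1 = 7.
Result: -4.7797723111

-4.779772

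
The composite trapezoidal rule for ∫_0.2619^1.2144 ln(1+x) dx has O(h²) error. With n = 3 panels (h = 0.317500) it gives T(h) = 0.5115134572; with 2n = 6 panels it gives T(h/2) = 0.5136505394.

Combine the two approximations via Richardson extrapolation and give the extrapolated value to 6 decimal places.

The method has order 2: 2^2 = 4.
4×0.5136505394 = 2.0546021576; subtract 0.5115134572 → 1.5430887004
Denominator 4 − 1 = 3.
Result: 0.5143629001

0.514363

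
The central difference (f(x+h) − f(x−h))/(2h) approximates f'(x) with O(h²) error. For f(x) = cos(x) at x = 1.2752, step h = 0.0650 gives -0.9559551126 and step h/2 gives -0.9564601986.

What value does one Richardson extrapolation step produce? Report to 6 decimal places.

Order 2 gives 2^r = 4 and 2^r − 1 = 3.
2^2·A(h/2) = -3.8258407944; minus A(h) gives -2.8698856818.
(4·(-0.9564601986) − (-0.9559551126))/(4 − 1) = -0.9566285606

-0.956629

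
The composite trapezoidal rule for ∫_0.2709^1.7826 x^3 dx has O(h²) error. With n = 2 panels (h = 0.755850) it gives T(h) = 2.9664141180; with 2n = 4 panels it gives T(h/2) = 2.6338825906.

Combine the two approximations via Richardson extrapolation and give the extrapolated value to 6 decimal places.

2.523039

r = 2, so 2^r = 4.
Numerator 4 × A(h/2) − A(h) = 4 × 2.6338825906 − 2.9664141180 = 7.5691162444
Extrapolated: 7.5691162444 / 3 = 2.5230387481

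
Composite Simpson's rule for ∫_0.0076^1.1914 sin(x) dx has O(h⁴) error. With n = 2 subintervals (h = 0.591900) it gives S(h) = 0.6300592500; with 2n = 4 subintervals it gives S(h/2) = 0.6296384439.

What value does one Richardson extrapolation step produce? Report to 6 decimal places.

0.629610

With r = 4 the leading error scales as h^4, so the weight is 2^4 = 16.
Difference of the inputs: 0.6296384439 − 0.6300592500 = -0.0004208061
Divide by 2^4 − 1 = 15: (-0.0004208061)/15 = -0.0000280537
R = 0.6296384439 − 0.0000280537 = 0.6296103902
Correction |R − A(h/2)| = 2.805e-05; gap |A(h/2) − A(h)| = 4.208e-04.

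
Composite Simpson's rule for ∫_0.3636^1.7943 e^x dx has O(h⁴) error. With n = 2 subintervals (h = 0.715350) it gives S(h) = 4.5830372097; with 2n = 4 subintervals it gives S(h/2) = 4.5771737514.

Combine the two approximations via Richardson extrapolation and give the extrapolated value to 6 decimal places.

The method has order 4: 2^4 = 16.
Numerator 16×A(h/2) − A(h) = 16×4.5771737514 − 4.5830372097 = 68.6517428127
(16×4.5771737514 − 4.5830372097)/(16 − 1) = 4.5767828542

4.576783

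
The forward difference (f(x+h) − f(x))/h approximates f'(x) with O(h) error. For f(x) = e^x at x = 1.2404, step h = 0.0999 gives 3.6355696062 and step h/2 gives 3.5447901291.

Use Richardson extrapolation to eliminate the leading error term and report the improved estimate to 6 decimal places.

3.454011

Error is O(h^1); halving h shrinks it by 2^1 = 2.
2^1 × A(h/2) = 7.0895802582; minus A(h) gives 3.4540106520.
R = 3.4540106520/1 = 3.4540106520
Gap between inputs: 9.078e-02; correction applied: −0.0907794771.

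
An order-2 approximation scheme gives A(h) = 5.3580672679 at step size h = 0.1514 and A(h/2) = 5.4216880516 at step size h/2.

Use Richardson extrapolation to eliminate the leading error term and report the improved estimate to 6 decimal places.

5.442895

r = 2, so 2^r = 4.
Difference of the inputs: 5.4216880516 − 5.3580672679 = 0.0636207837
Correction (A(h/2) − A(h))/(4 − 1) = 0.0636207837/3 = 0.0212069279
R = A(h/2) + (A(h/2) − A(h))/3 = 5.4216880516 + 0.0212069279 = 5.4428949795
Shift from A(h/2): +0.0212069279.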